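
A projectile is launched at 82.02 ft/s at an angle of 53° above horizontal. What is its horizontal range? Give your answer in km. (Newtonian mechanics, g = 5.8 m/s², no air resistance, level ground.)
R = v₀² sin(2θ) / g (with unit conversion) = 0.1036 km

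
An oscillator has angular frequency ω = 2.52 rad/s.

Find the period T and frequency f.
T = 2π/ω = 2π/2.52 = 2.493 s; f = ω/2π = 0.4011 Hz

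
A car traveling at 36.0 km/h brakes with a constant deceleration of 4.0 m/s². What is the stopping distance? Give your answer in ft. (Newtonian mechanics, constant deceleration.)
d = v₀² / (2a) (with unit conversion) = 41.01 ft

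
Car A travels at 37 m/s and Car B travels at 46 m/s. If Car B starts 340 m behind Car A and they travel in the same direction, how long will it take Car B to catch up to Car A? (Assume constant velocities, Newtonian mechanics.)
Relative speed: v_rel = 46 - 37 = 9 m/s
Time to catch: t = d₀/v_rel = 340/9 = 37.78 s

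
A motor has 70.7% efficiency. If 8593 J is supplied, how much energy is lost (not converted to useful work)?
W_out = η × W_in = 0.707×8593 = 6075.3 J
W_lost = W_in − W_out = 8593 − 6075.3 = 2517.7 J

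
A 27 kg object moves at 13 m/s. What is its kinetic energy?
KE = ½mv² = ½×27×13² = 2281.5 J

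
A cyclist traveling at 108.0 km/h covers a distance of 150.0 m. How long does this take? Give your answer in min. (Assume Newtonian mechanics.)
t = d/v (with unit conversion) = 0.08333 min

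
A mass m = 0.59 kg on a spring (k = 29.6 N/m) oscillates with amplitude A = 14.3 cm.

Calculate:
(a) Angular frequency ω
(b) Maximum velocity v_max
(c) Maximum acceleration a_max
ω = √(k/m) = √(29.6/0.59) = 7.083 rad/s
v_max = ωA = 7.083×0.143 = 1.013 m/s
a_max = ω²A = 7.083²×0.143 = 7.174 m/s²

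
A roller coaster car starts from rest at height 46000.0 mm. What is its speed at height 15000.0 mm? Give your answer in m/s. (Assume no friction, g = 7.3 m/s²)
mgh₁ = ½mv₂² + mgh₂ → v₂ = √(2g(h₁−h₂)) = √(2×7.3×(46−15)) = 21.27 m/s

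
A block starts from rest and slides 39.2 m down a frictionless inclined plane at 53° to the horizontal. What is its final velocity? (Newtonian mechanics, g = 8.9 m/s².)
a = g sin(θ) = 8.9 × sin(53°) = 7.11 m/s²
v = √(2ad) = √(2 × 7.11 × 39.2) = 23.61 m/s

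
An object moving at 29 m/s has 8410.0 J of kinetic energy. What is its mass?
KE = ½mv² → m = 2KE/v² = 2×8410.0/29² = 20.0 kg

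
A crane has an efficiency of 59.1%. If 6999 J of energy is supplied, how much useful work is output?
W_out = η × W_in = 0.591 × 6999 = 4136.4 J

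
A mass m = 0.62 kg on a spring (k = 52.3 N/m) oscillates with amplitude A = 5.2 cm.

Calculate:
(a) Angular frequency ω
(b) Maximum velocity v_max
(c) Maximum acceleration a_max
ω = √(k/m) = √(52.3/0.62) = 9.184 rad/s
v_max = ωA = 9.184×0.052 = 0.4776 m/s
a_max = ω²A = 9.184²×0.052 = 4.386 m/s²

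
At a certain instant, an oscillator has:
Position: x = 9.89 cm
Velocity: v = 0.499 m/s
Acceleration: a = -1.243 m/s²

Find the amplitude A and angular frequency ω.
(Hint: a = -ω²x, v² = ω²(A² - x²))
a = −ω²x → ω = √(|a|/x) = √(1.243/0.0989) = 3.545 rad/s
v² = ω²(A² − x²) → A = √(x² + v²/ω²) = √(0.0989² + 0.499²/3.545²) = 0.172 m = 17.2 cm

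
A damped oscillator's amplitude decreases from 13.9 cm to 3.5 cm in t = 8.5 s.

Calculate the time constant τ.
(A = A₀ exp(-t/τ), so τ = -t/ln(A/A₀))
A/A₀ = 3.5/13.9 = 0.2518; ln(A/A₀) = -1.379
τ = −t/ln(A/A₀) = −8.5/-1.379 = 6.163 s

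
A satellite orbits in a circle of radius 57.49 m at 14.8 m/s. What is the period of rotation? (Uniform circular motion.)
T = 2πr/v = 2π×57.49/14.8 = 24.41 s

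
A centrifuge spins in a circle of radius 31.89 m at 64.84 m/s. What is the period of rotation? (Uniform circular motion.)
T = 2πr/v = 2π×31.89/64.84 = 3.09 s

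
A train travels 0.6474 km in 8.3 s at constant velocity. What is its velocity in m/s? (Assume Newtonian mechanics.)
v = d/t (with unit conversion) = 78.0 m/s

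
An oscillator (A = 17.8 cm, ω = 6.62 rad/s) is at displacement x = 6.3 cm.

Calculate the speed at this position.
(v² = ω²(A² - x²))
v = ω√(A² − x²) = 6.62×√(0.178² − 0.063²) = 1.102 m/s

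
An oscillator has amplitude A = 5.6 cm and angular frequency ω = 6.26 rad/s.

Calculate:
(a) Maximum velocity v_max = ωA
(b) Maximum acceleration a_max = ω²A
v_max = ωA = 6.26×0.056 = 0.3506 m/s
a_max = ω²A = 6.26²×0.056 = 2.195 m/s²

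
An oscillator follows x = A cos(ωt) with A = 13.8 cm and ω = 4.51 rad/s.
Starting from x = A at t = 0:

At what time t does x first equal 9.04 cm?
cos(ωt) = x/A = 9.04/13.8 = 0.6551
ωt = arccos(0.6551) = 0.8565 rad
t = 0.8565/4.51 = 0.1899 s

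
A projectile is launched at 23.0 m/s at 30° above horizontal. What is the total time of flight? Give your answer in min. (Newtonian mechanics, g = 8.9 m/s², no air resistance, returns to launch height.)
T = 2v₀sin(θ)/g (with unit conversion) = 0.04307 min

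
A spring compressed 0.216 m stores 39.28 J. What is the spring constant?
PE = ½kx² → k = 2PE/x² = 2×39.28/0.216² = 1684.0 N/m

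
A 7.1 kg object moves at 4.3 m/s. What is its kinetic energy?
KE = ½mv² = ½×7.1×4.3² = 65.6395 J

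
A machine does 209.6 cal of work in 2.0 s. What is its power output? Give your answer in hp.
P = W/t = 877 J / 2 s = 438.5 W = 0.588 hp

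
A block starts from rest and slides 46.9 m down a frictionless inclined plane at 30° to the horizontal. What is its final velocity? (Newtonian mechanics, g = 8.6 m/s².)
a = g sin(θ) = 8.6 × sin(30°) = 4.3 m/s²
v = √(2ad) = √(2 × 4.3 × 46.9) = 20.08 m/s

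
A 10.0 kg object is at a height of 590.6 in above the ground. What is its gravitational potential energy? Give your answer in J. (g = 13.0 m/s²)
PE = mgh = 10 kg × 13.0 m/s² × 15 m = 1950 J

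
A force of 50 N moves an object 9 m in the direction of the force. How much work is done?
W = Fd = 50×9 = 450.0 J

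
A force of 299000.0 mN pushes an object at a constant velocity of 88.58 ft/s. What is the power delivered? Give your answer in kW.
P = Fv = 299 N × 27 m/s = 8073 W = 8.073 kW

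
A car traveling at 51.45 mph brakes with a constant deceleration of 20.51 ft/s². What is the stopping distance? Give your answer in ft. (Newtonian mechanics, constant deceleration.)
d = v₀² / (2a) (with unit conversion) = 138.8 ft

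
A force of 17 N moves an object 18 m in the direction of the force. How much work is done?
W = Fd = 17×18 = 306.0 J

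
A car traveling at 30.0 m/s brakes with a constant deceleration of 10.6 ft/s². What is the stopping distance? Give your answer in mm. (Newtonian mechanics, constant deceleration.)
d = v₀² / (2a) (with unit conversion) = 139300.0 mm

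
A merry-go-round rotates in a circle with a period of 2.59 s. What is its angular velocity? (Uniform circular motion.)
ω = 2π/T = 2π/2.59 = 2.4259 rad/s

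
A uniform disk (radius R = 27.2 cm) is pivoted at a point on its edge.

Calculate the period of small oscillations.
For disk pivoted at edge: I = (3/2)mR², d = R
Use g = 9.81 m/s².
I/m = (3/2)R² = 0.111 m²; d = R = 0.272 m
T = 2π√((3/2)R²/(gR)) = 2π√(3R/(2g)) = 1.281 s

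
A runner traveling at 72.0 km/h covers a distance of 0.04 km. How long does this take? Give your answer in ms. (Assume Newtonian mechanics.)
t = d/v (with unit conversion) = 2000.0 ms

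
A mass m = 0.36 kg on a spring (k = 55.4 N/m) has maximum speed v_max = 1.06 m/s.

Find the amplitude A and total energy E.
½mv²_max = ½kA² → A = v_max√(m/k) = 1.06×√(0.36/55.4) = 0.08545 m = 8.545 cm
E = ½mv²_max = ½×0.36×1.06² = 0.2022 J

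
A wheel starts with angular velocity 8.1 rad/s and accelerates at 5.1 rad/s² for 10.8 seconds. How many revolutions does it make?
θ = ω₀t + ½αt² = 8.1×10.8 + ½×5.1×10.8² = 384.91 rad
Revolutions = θ/(2π) = 384.91/(2π) = 61.26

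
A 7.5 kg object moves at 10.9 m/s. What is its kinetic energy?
KE = ½mv² = ½×7.5×10.9² = 445.5375 J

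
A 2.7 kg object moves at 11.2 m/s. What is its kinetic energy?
KE = ½mv² = ½×2.7×11.2² = 169.344 J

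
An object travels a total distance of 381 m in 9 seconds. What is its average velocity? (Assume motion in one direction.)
v_avg = Δd / Δt = 381 / 9 = 42.33 m/s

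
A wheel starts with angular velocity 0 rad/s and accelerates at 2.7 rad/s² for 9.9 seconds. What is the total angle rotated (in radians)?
θ = ω₀t + ½αt² = 0×9.9 + ½×2.7×9.9² = 132.31 rad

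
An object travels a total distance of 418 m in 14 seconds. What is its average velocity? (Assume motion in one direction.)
v_avg = Δd / Δt = 418 / 14 = 29.86 m/s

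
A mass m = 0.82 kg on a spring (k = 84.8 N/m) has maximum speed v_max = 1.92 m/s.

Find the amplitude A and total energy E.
½mv²_max = ½kA² → A = v_max√(m/k) = 1.92×√(0.82/84.8) = 0.1888 m = 18.88 cm
E = ½mv²_max = ½×0.82×1.92² = 1.511 J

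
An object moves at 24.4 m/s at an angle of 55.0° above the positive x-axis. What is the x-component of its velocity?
vₓ = v cos(θ) = 24.4 × cos(55.0°) = 14.0 m/s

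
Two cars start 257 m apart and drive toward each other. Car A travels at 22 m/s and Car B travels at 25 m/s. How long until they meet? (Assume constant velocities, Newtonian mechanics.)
Combined speed: v_combined = 22 + 25 = 47 m/s
Time to meet: t = d/47 = 257/47 = 5.47 s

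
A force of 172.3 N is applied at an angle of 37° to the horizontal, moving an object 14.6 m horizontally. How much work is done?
W = Fd cosθ = 172.3×14.6×cos(37°) = 2009.0 J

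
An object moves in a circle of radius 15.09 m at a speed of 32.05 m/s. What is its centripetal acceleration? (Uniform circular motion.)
a_c = v²/r = 32.05²/15.09 = 1027.2/15.09 = 68.07 m/s²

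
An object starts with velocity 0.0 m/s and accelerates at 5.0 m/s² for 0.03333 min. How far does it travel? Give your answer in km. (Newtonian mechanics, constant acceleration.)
d = v₀t + ½at² (with unit conversion) = 0.009998 km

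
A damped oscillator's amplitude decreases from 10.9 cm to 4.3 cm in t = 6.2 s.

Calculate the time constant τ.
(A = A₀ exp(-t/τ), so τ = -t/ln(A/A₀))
A/A₀ = 4.3/10.9 = 0.3945; ln(A/A₀) = -0.9301
τ = −t/ln(A/A₀) = −6.2/-0.9301 = 6.666 s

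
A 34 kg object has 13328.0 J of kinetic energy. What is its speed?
KE = ½mv² → v = √(2KE/m) = √(2×13328.0/34) = 28.0 m/s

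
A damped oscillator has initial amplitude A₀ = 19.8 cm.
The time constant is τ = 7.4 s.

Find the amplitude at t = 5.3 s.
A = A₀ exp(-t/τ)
A = A₀ exp(−t/τ) = 19.8×exp(−5.3/7.4) = 9.674 cm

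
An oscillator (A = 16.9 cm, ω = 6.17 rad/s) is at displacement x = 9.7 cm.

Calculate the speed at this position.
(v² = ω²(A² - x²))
v = ω√(A² − x²) = 6.17×√(0.169² − 0.097²) = 0.8539 m/s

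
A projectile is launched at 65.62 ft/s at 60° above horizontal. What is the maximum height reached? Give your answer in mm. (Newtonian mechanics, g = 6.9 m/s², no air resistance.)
H = v₀²sin²(θ)/(2g) (with unit conversion) = 21740.0 mm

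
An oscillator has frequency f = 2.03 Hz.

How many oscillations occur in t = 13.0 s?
n = f×t = 2.03×13.0 = 26.39 oscillations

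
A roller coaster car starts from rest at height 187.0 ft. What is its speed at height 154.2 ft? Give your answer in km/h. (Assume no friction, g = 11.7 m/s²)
mgh₁ = ½mv₂² + mgh₂ → v₂ = √(2g(h₁−h₂)) = √(2×11.7×(57−47)) = 15.3 m/s = 55.06 km/h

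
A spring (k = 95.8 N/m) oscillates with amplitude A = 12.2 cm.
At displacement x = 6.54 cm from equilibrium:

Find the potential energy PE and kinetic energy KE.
E_total = ½kA² = ½×95.8×(0.122)² = 0.7129 J
PE = ½kx² = ½×95.8×(0.0654)² = 0.2049 J
KE = E_total − PE = 0.5081 J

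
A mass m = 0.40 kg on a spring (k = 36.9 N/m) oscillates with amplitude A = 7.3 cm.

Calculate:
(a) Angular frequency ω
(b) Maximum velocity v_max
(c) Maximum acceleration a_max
ω = √(k/m) = √(36.9/0.4) = 9.605 rad/s
v_max = ωA = 9.605×0.073 = 0.7011 m/s
a_max = ω²A = 9.605²×0.073 = 6.734 m/s²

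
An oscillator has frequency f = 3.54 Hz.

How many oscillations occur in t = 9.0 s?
n = f×t = 3.54×9.0 = 31.86 oscillations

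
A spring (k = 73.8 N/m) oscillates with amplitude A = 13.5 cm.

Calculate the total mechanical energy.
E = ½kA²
E = ½kA² = ½×73.8×(0.135)² = 0.6725 J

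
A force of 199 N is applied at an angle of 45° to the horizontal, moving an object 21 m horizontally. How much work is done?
W = Fd cosθ = 199×21×cos(45°) = 2955.0 J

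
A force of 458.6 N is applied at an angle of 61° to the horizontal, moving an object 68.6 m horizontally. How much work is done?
W = Fd cosθ = 458.6×68.6×cos(61°) = 15252.0 J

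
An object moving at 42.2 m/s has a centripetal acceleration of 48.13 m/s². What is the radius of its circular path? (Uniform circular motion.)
r = v²/a_c = 42.2²/48.13 = 37.0 m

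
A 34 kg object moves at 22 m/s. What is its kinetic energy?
KE = ½mv² = ½×34×22² = 8228.0 J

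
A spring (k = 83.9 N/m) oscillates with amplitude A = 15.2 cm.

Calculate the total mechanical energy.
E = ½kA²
E = ½kA² = ½×83.9×(0.152)² = 0.9692 J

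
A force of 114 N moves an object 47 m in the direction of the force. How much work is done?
W = Fd = 114×47 = 5358.0 J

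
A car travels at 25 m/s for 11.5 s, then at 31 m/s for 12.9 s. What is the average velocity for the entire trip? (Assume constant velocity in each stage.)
d₁ = v₁t₁ = 25 × 11.5 = 287.5 m
d₂ = v₂t₂ = 31 × 12.9 = 399.9 m
d_total = 687.4 m, t_total = 24.4 s
v_avg = d_total/t_total = 687.4/24.4 = 28.17 m/s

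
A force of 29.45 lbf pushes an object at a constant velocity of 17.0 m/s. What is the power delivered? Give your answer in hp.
P = Fv = 131 N × 17 m/s = 2227 W = 2.986 hp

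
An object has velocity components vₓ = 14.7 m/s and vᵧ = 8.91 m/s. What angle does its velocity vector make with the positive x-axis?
θ = arctan(vᵧ/vₓ) = arctan(8.91/14.7) = 31.22°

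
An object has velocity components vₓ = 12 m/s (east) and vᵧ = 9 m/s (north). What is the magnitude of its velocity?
|v| = √(vₓ² + vᵧ²) = √(12² + 9²) = √(225) = 15.0 m/s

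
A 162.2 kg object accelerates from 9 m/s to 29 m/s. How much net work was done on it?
W_net = ΔKE = ½m(v₂² − v₁²) = ½×162.2×(29² − 9²) = 61636.0 J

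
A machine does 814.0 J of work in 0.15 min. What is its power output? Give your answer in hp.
P = W/t = 814 J / 9 s = 90.44 W = 0.1213 hp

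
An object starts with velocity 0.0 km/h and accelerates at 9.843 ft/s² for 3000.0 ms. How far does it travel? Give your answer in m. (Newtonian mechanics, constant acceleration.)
d = v₀t + ½at² (with unit conversion) = 13.5 m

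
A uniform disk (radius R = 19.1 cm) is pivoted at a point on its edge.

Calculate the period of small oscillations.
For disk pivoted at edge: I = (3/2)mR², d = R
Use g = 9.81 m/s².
I/m = (3/2)R² = 0.05472 m²; d = R = 0.191 m
T = 2π√((3/2)R²/(gR)) = 2π√(3R/(2g)) = 1.074 s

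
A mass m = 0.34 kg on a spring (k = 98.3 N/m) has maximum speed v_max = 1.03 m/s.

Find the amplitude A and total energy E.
½mv²_max = ½kA² → A = v_max√(m/k) = 1.03×√(0.34/98.3) = 0.06058 m = 6.058 cm
E = ½mv²_max = ½×0.34×1.03² = 0.1804 J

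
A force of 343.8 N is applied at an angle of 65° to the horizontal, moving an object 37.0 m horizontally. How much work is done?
W = Fd cosθ = 343.8×37.0×cos(65°) = 5376.0 J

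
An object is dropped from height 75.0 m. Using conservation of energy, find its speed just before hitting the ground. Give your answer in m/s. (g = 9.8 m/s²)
mgh = ½mv² → v = √(2gh) = √(2×9.8×75) = 38.34 m/s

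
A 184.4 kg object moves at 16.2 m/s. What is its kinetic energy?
KE = ½mv² = ½×184.4×16.2² = 24196.97 J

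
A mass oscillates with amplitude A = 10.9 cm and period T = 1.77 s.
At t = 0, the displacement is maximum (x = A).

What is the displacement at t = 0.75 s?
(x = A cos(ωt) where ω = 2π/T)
ω = 2π/T = 2π/1.77 = 3.55 rad/s
x = A cos(ωt) = 10.9×cos(3.55×0.75) = -9.672 cm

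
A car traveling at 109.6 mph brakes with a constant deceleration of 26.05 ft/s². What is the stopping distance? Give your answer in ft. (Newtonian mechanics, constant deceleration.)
d = v₀² / (2a) (with unit conversion) = 496.0 ft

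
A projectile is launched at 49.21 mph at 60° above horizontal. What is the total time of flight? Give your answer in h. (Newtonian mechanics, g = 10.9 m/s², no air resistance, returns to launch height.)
T = 2v₀sin(θ)/g (with unit conversion) = 0.000971 h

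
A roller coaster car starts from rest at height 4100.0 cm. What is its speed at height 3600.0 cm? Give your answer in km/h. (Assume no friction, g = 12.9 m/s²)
mgh₁ = ½mv₂² + mgh₂ → v₂ = √(2g(h₁−h₂)) = √(2×12.9×(41−36)) = 11.36 m/s = 40.89 km/h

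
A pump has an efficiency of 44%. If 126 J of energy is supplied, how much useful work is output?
W_out = η × W_in = 0.44 × 126 = 55.44 J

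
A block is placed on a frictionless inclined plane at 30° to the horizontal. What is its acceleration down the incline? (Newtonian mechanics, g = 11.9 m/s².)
a = g sin(θ) = 11.9 × sin(30°) = 11.9 × 0.5 = 5.95 m/s²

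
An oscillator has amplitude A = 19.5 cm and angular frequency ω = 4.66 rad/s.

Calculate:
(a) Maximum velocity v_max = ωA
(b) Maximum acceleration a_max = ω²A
v_max = ωA = 4.66×0.195 = 0.9087 m/s
a_max = ω²A = 4.66²×0.195 = 4.235 m/s²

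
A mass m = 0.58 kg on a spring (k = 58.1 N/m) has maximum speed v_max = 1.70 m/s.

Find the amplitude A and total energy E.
½mv²_max = ½kA² → A = v_max√(m/k) = 1.7×√(0.58/58.1) = 0.1699 m = 16.99 cm
E = ½mv²_max = ½×0.58×1.7² = 0.8381 J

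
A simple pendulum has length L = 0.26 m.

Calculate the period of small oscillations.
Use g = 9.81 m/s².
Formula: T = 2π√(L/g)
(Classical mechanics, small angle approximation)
T = 2π√(L/g) = 2π√(0.26/9.81) = 1.023 s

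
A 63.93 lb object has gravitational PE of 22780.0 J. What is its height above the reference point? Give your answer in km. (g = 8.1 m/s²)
PE = mgh → h = PE/(mg) = 2.278e+04 J / (29 kg × 8.1 m/s²) = 96.98 m = 0.09698 km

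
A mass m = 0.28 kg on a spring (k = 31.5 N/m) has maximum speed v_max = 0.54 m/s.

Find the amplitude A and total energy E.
½mv²_max = ½kA² → A = v_max√(m/k) = 0.54×√(0.28/31.5) = 0.05091 m = 5.091 cm
E = ½mv²_max = ½×0.28×0.54² = 0.04082 J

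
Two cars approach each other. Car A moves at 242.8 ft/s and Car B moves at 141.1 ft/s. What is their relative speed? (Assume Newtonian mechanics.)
v_rel = v_A + v_B = 242.8 + 141.1 = 383.9 ft/s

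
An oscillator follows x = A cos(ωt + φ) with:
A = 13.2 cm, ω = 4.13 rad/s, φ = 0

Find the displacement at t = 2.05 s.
x = A cos(ωt + φ) = 13.2×cos(4.13×2.05 + 0) = -7.589 cm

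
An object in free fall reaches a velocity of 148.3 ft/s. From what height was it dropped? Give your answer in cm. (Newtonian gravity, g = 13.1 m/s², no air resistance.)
h = v²/(2g) (with unit conversion) = 7798.0 cm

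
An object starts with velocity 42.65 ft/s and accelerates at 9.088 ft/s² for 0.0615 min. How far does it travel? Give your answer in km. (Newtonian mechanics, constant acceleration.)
d = v₀t + ½at² (with unit conversion) = 0.06683 km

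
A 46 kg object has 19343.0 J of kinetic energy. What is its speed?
KE = ½mv² → v = √(2KE/m) = √(2×19343.0/46) = 29.0 m/s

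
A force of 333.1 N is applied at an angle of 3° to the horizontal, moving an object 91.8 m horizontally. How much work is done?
W = Fd cosθ = 333.1×91.8×cos(3°) = 30537.0 J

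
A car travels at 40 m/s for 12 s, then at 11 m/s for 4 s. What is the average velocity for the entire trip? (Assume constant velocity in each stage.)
d₁ = v₁t₁ = 40 × 12 = 480 m
d₂ = v₂t₂ = 11 × 4 = 44 m
d_total = 524 m, t_total = 16 s
v_avg = d_total/t_total = 524/16 = 32.75 m/s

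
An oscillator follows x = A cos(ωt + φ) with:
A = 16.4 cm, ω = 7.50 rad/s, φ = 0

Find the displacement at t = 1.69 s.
x = A cos(ωt + φ) = 16.4×cos(7.5×1.69 + 0) = 16.3 cm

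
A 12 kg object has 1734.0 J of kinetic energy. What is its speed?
KE = ½mv² → v = √(2KE/m) = √(2×1734.0/12) = 17.0 m/s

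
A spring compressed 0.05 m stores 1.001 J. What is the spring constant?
PE = ½kx² → k = 2PE/x² = 2×1.001/0.05² = 800.8 N/m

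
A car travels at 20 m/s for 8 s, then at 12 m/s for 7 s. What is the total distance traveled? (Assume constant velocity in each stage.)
d₁ = v₁t₁ = 20 × 8 = 160 m
d₂ = v₂t₂ = 12 × 7 = 84 m
d_total = 160 + 84 = 244 m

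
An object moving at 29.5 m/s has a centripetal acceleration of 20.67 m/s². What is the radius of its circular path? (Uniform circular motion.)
r = v²/a_c = 29.5²/20.67 = 42.1 m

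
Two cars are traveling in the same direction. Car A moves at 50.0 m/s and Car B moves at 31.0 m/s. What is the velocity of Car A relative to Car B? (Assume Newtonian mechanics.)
v_rel = v_A - v_B = 50.0 - 31.0 = 19.0 m/s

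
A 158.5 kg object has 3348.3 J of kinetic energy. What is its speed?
KE = ½mv² → v = √(2KE/m) = √(2×3348.3/158.5) = 6.5 m/s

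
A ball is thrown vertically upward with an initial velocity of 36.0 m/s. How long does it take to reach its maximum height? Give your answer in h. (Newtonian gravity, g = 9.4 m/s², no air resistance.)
t_up = v₀/g (with unit conversion) = 0.001064 h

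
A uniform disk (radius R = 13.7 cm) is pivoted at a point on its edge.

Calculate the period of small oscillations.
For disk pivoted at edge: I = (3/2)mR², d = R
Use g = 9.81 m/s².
I/m = (3/2)R² = 0.02815 m²; d = R = 0.137 m
T = 2π√((3/2)R²/(gR)) = 2π√(3R/(2g)) = 0.9094 s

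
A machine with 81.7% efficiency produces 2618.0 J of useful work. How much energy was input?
W_in = W_out/η = 2618.0/0.817 = 3204.4 J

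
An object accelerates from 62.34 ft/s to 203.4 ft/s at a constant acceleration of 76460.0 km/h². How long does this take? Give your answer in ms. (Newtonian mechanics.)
t = (v - v₀)/a (with unit conversion) = 7288.0 ms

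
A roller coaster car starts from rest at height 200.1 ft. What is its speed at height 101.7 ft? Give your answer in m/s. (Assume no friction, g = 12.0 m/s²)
mgh₁ = ½mv₂² + mgh₂ → v₂ = √(2g(h₁−h₂)) = √(2×12.0×(60.99−31)) = 26.83 m/s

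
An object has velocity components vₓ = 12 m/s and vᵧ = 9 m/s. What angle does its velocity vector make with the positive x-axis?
θ = arctan(vᵧ/vₓ) = arctan(9/12) = 36.87°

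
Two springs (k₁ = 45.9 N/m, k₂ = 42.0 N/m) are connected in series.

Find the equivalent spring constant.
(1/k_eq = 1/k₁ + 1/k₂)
1/k_eq = 1/45.9 + 1/42.0 = 0.045596; k_eq = 21.93 N/m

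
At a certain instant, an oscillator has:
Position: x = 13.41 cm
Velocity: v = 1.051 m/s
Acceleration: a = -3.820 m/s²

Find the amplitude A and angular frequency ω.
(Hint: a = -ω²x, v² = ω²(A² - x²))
a = −ω²x → ω = √(|a|/x) = √(3.82/0.1341) = 5.337 rad/s
v² = ω²(A² − x²) → A = √(x² + v²/ω²) = √(0.1341² + 1.051²/5.337²) = 0.2382 m = 23.82 cm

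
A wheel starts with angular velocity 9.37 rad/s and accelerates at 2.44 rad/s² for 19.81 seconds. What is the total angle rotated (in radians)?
θ = ω₀t + ½αt² = 9.37×19.81 + ½×2.44×19.81² = 664.39 rad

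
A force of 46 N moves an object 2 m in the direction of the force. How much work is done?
W = Fd = 46×2 = 92.0 J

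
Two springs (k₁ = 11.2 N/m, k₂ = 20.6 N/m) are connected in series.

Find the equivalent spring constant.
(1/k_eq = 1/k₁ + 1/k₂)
1/k_eq = 1/11.2 + 1/20.6 = 0.13783; k_eq = 7.255 N/m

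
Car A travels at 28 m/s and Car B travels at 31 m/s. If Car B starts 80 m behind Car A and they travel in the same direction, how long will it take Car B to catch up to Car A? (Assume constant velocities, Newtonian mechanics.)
Relative speed: v_rel = 31 - 28 = 3 m/s
Time to catch: t = d₀/v_rel = 80/3 = 26.67 s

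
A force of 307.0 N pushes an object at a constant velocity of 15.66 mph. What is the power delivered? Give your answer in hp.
P = Fv = 307 N × 7.001 m/s = 2149 W = 2.882 hp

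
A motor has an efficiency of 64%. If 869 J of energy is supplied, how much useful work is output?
W_out = η × W_in = 0.64 × 869 = 556.16 J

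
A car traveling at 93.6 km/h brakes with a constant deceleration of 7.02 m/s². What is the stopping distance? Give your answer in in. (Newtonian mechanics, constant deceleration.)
d = v₀² / (2a) (with unit conversion) = 1896.0 in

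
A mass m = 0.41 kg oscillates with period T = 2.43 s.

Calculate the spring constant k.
T = 2π√(m/k) → k = m(2π/T)² = 0.41×(2π/2.43)² = 2.741 N/m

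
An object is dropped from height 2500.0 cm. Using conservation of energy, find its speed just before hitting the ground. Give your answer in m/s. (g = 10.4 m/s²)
mgh = ½mv² → v = √(2gh) = √(2×10.4×25) = 22.8 m/s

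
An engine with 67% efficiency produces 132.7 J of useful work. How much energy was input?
W_in = W_out/η = 132.7/0.67 = 198.06 J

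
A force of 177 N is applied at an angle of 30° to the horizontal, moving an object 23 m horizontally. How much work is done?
W = Fd cosθ = 177×23×cos(30°) = 3525.6 J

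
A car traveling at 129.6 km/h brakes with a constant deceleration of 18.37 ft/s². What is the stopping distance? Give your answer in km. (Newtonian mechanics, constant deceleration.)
d = v₀² / (2a) (with unit conversion) = 0.1157 km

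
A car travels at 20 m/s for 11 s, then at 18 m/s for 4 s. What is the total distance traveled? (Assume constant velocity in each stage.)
d₁ = v₁t₁ = 20 × 11 = 220 m
d₂ = v₂t₂ = 18 × 4 = 72 m
d_total = 220 + 72 = 292 m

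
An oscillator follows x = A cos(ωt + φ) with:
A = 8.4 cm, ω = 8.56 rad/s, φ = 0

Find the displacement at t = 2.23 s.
x = A cos(ωt + φ) = 8.4×cos(8.56×2.23 + 0) = 8.161 cm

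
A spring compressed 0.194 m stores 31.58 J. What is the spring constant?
PE = ½kx² → k = 2PE/x² = 2×31.58/0.194² = 1678.0 N/m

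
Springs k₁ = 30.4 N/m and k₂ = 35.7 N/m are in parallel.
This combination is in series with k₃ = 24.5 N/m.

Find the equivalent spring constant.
k₁₂ = k₁ + k₂ = 66.1 N/m (parallel)
1/k_eq = 1/k₁₂ + 1/k₃ → k_eq = 17.87 N/m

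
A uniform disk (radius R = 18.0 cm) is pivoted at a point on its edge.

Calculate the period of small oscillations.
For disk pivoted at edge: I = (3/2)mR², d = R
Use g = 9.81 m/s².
I/m = (3/2)R² = 0.0486 m²; d = R = 0.18 m
T = 2π√((3/2)R²/(gR)) = 2π√(3R/(2g)) = 1.042 s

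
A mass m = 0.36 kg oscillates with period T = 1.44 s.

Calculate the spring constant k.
T = 2π√(m/k) → k = m(2π/T)² = 0.36×(2π/1.44)² = 6.854 N/m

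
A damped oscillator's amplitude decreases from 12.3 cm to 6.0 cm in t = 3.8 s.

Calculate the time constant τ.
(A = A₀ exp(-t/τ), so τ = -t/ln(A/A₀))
A/A₀ = 6.0/12.3 = 0.4878; ln(A/A₀) = -0.7178
τ = −t/ln(A/A₀) = −3.8/-0.7178 = 5.294 s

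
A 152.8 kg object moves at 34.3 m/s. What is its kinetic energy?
KE = ½mv² = ½×152.8×34.3² = 89883.84 J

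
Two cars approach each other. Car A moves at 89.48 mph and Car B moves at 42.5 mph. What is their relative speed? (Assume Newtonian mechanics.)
v_rel = v_A + v_B = 89.48 + 42.5 = 132.0 mph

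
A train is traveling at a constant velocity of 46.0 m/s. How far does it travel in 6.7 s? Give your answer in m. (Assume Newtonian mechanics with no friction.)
d = vt = 308.2 m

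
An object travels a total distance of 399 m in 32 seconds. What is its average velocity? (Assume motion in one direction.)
v_avg = Δd / Δt = 399 / 32 = 12.47 m/s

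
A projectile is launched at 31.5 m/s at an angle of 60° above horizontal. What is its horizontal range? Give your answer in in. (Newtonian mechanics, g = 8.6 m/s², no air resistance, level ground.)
R = v₀² sin(2θ) / g (with unit conversion) = 3934.0 in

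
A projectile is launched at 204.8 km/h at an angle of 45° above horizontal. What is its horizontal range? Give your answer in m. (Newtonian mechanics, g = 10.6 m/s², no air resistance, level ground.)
R = v₀² sin(2θ) / g (with unit conversion) = 305.3 m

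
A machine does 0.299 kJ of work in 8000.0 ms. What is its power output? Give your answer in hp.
P = W/t = 299 J / 8 s = 37.38 W = 0.05012 hp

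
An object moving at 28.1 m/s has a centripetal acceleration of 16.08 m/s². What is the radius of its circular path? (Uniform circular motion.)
r = v²/a_c = 28.1²/16.08 = 49.11 m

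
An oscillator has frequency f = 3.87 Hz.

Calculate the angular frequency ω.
ω = 2πf = 2π×3.87 = 24.32 rad/s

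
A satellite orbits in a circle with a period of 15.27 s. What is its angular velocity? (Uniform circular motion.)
ω = 2π/T = 2π/15.27 = 0.4115 rad/s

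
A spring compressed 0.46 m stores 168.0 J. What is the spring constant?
PE = ½kx² → k = 2PE/x² = 2×168.0/0.46² = 1588.0 N/m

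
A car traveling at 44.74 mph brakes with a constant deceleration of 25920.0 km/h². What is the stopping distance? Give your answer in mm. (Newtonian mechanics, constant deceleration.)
d = v₀² / (2a) (with unit conversion) = 100000.0 mm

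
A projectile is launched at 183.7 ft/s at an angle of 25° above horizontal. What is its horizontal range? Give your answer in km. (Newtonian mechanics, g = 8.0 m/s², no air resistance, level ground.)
R = v₀² sin(2θ) / g (with unit conversion) = 0.3002 km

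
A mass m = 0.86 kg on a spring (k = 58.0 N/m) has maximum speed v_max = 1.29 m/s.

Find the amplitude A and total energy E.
½mv²_max = ½kA² → A = v_max√(m/k) = 1.29×√(0.86/58.0) = 0.1571 m = 15.71 cm
E = ½mv²_max = ½×0.86×1.29² = 0.7156 J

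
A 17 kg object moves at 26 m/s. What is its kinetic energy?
KE = ½mv² = ½×17×26² = 5746.0 J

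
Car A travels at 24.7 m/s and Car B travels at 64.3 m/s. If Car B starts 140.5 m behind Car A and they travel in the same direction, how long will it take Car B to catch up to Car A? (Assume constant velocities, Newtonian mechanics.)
Relative speed: v_rel = 64.3 - 24.7 = 39.6 m/s
Time to catch: t = d₀/v_rel = 140.5/39.6 = 3.55 s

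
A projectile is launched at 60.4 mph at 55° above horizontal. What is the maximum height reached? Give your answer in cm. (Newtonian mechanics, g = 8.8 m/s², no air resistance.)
H = v₀²sin²(θ)/(2g) (with unit conversion) = 2780.0 cm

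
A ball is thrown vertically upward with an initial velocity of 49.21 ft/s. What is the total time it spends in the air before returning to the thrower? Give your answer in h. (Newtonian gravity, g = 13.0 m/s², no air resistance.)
t_total = 2v₀/g (with unit conversion) = 0.000641 h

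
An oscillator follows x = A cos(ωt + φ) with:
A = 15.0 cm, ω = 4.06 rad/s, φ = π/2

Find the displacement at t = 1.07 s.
x = A cos(ωt + φ) = 15.0×cos(4.06×1.07 + π/2) = 13.99 cm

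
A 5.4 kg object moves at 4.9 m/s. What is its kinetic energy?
KE = ½mv² = ½×5.4×4.9² = 64.827 J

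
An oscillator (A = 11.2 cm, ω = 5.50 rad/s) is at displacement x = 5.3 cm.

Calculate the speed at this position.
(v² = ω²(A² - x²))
v = ω√(A² − x²) = 5.5×√(0.112² − 0.053²) = 0.5427 m/s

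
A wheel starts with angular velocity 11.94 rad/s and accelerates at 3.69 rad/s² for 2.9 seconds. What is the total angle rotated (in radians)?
θ = ω₀t + ½αt² = 11.94×2.9 + ½×3.69×2.9² = 50.14 rad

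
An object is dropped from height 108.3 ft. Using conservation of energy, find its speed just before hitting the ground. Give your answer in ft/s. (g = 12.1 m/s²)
mgh = ½mv² → v = √(2gh) = √(2×12.1×33.01) = 28.26 m/s = 92.73 ft/s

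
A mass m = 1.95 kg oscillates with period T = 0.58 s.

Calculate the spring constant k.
T = 2π√(m/k) → k = m(2π/T)² = 1.95×(2π/0.58)² = 228.8 N/m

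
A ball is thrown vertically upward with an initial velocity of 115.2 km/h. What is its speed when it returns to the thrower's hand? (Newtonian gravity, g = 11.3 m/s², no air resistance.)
By conservation of energy, the ball returns at the same speed = 115.2 km/h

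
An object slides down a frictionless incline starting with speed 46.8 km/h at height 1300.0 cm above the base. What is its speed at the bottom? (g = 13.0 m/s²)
½mv₀² + mgh = ½mv² → v = √(v₀² + 2gh) = √(13² + 2×13.0×13) = 22.52 m/s = 81.06 km/h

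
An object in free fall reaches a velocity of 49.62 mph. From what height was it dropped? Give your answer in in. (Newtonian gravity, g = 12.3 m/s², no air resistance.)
h = v²/(2g) (with unit conversion) = 787.5 in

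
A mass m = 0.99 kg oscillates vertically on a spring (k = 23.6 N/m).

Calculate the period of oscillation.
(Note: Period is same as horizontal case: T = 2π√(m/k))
T = 2π√(m/k) = 2π√(0.99/23.6) = 1.287 s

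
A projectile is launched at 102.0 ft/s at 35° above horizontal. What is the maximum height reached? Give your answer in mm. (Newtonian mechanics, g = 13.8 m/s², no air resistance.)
H = v₀²sin²(θ)/(2g) (with unit conversion) = 11520.0 mm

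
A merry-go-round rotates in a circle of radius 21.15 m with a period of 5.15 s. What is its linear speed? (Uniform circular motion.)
v = 2πr/T = 2π×21.15/5.15 = 25.8 m/s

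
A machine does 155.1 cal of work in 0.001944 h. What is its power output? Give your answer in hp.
P = W/t = 648.9 J / 6.998 s = 92.73 W = 0.1243 hp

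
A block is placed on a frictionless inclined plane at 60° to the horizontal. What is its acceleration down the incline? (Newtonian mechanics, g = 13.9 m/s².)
a = g sin(θ) = 13.9 × sin(60°) = 13.9 × 0.866 = 12.04 m/s²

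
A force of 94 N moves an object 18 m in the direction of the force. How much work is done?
W = Fd = 94×18 = 1692.0 J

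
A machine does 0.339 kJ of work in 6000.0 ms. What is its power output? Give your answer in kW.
P = W/t = 339 J / 6 s = 56.5 W = 0.0565 kW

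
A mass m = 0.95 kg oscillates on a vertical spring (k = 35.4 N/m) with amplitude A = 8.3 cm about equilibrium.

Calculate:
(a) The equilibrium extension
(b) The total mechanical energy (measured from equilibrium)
x_eq = mg/k = 0.95×9.81/35.4 = 0.2633 m = 26.33 cm
E = ½kA² = ½×35.4×(0.083)² = 0.1219 J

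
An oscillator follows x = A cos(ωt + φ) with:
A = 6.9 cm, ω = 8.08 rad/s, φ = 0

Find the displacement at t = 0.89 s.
x = A cos(ωt + φ) = 6.9×cos(8.08×0.89 + 0) = 4.246 cm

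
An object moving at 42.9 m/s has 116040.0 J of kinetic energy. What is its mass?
KE = ½mv² → m = 2KE/v² = 2×116040.0/42.9² = 126.1 kg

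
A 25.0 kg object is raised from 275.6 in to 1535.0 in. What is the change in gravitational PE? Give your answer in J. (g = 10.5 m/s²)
ΔPE = mg(h₂ − h₁) = 25 kg × 10.5 m/s² × (38.99 − 7) m = 8397 J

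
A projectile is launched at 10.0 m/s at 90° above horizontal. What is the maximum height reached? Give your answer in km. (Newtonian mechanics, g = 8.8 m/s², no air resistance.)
H = v₀²sin²(θ)/(2g) (with unit conversion) = 0.005682 km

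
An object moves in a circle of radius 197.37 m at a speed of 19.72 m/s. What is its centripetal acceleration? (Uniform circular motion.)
a_c = v²/r = 19.72²/197.37 = 388.878/197.37 = 1.97 m/s²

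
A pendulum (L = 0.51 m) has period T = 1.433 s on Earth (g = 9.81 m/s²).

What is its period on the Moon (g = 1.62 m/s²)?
T = 2π√(L/g), so T_moon/T_earth = √(g_earth/g_moon)
T_moon = 2π√(0.51/1.62) = 3.525 s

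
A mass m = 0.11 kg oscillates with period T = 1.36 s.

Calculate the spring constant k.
T = 2π√(m/k) → k = m(2π/T)² = 0.11×(2π/1.36)² = 2.348 N/m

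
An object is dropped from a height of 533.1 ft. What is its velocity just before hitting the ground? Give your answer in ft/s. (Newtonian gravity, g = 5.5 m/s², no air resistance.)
v = √(2gh) (with unit conversion) = 138.7 ft/s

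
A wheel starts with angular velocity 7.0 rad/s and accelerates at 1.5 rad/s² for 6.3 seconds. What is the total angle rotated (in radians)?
θ = ω₀t + ½αt² = 7.0×6.3 + ½×1.5×6.3² = 73.87 rad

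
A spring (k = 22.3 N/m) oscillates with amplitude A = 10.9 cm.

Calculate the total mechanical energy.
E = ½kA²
E = ½kA² = ½×22.3×(0.109)² = 0.1325 J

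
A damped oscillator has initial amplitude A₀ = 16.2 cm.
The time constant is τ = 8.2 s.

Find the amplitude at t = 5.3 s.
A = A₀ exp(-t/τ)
A = A₀ exp(−t/τ) = 16.2×exp(−5.3/8.2) = 8.488 cm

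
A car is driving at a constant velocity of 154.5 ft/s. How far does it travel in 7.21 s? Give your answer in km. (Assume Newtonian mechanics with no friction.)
d = vt (with unit conversion) = 0.3395 km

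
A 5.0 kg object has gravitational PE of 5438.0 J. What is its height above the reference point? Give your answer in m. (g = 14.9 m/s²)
PE = mgh → h = PE/(mg) = 5438 J / (5 kg × 14.9 m/s²) = 72.99 m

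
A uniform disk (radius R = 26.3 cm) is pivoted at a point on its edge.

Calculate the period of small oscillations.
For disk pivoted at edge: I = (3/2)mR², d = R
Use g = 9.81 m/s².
I/m = (3/2)R² = 0.1038 m²; d = R = 0.263 m
T = 2π√((3/2)R²/(gR)) = 2π√(3R/(2g)) = 1.26 s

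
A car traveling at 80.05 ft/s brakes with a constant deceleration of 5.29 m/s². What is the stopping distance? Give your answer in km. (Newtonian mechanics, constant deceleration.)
d = v₀² / (2a) (with unit conversion) = 0.05627 km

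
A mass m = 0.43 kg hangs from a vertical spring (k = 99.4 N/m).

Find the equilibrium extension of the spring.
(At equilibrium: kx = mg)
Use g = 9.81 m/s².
x_eq = mg/k = 0.43×9.81/99.4 = 0.04244 m = 4.244 cm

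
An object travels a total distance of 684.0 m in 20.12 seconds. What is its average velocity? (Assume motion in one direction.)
v_avg = Δd / Δt = 684.0 / 20.12 = 34.0 m/s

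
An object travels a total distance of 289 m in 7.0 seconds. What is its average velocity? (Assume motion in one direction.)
v_avg = Δd / Δt = 289 / 7.0 = 41.29 m/s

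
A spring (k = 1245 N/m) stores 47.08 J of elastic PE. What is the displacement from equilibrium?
PE = ½kx² → x = √(2PE/k) = √(2×47.08/1245) = 0.275 m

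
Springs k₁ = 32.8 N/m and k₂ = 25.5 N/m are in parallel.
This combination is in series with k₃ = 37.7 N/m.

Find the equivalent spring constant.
k₁₂ = k₁ + k₂ = 58.3 N/m (parallel)
1/k_eq = 1/k₁₂ + 1/k₃ → k_eq = 22.89 N/m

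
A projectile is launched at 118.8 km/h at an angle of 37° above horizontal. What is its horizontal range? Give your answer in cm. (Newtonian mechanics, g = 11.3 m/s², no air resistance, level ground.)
R = v₀² sin(2θ) / g (with unit conversion) = 9264.0 cm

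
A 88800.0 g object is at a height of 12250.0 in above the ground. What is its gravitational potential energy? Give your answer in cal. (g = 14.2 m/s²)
PE = mgh = 88.8 kg × 14.2 m/s² × 311.1 m = 3.923e+05 J = 93770.0 cal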